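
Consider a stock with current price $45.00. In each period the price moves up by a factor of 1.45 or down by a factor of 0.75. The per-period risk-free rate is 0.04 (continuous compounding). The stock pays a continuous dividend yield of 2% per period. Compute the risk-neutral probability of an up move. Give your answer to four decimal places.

Per-period risk-free factor R = e^0.04 = 1.0408; dividend-adjusted growth = e^(0.04−0.02) = 1.0202.
Risk-neutral probability p = (1.0202 − 0.75)/(1.45 − 0.75) = 0.2702/0.7000 = 0.3860

p = 0.3860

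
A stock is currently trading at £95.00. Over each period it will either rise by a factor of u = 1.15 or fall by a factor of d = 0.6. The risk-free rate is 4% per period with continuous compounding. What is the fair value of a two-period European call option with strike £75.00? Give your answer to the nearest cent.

£30.03

Risk-neutral probability p = (e^0.04 − 0.6)/(1.15 − 0.6) = 0.4408/0.5500 = 0.8015
Terminal stock prices: S_uu = 125.6, S_ud = 65.55, S_dd = 34.2
Terminal payoffs (S − K): max(50.64, 0) = 50.64, max(-9.45, 0) = 0, max(-40.8, 0) = 0
Node u (S = 109.2): V_u = e^(−0.04)·[0.8015·50.6375 + 0.1985·0.0000] = 38.9933
Node d (S = 57): V_d = e^(−0.04)·[0.8015·0.0000 + 0.1985·0.0000] = 0.0000
Node 0 (S = 95): V_0 = e^(−0.04)·[0.8015·38.9933 + 0.1985·0.0000] = 30.0267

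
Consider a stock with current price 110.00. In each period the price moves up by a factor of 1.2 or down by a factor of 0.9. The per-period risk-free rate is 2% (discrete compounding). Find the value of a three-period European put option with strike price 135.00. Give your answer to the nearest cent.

22.59

Risk-neutral probability p = (1 + 0.02 − 0.9)/(1.2 − 0.9) = 0.1200/0.3000 = 0.4000
Terminal stock prices: S_uuu = 190.1, S_uud = 142.6, S_udd = 106.9, S_ddd = 80.19
Terminal payoffs (K − S): max(-55.08, 0) = 0, max(-7.56, 0) = 0, max(28.08, 0) = 28.08, max(54.81, 0) = 54.81
Node uu (S = 158.4): V_uu = 1/1.02·[0.4000·0.0000 + 0.6000·0.0000] = 0.0000
Node ud (S = 118.8): V_ud = 1/1.02·[0.4000·0.0000 + 0.6000·28.0800] = 16.5176
Node dd (S = 89.1): V_dd = 1/1.02·[0.4000·28.0800 + 0.6000·54.8100] = 43.2529
Node u (S = 132): V_u = 1/1.02·[0.4000·0.0000 + 0.6000·16.5176] = 9.7163
Node d (S = 99): V_d = 1/1.02·[0.4000·16.5176 + 0.6000·43.2529] = 31.9204
Node 0 (S = 110): V_0 = 1/1.02·[0.4000·9.7163 + 0.6000·31.9204] = 22.5870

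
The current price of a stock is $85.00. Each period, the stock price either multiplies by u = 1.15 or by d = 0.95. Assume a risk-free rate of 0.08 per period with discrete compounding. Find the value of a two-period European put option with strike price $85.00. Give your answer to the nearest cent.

$0.87

Risk-neutral probability p = (1 + 0.08 − 0.95)/(1.15 − 0.95) = 0.1300/0.2000 = 0.6500
Terminal stock prices: S_uu = 112.4, S_ud = 92.86, S_dd = 76.71
Terminal payoffs (K − S): max(-27.41, 0) = 0, max(-7.862, 0) = 0, max(8.288, 0) = 8.288
Node u (S = 97.75): V_u = 1/1.08·[0.6500·0.0000 + 0.3500·0.0000] = 0.0000
Node d (S = 80.75): V_d = 1/1.08·[0.6500·0.0000 + 0.3500·8.2875] = 2.6858
Node 0 (S = 85): V_0 = 1/1.08·[0.6500·0.0000 + 0.3500·2.6858] = 0.8704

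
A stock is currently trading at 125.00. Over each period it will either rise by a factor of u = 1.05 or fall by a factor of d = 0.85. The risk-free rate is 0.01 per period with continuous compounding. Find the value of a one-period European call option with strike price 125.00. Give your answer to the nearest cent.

4.95

Risk-neutral probability p = (e^0.01 − 0.85)/(1.05 − 0.85) = 0.1601/0.2000 = 0.8003
Terminal stock prices: S_u = 131.2, S_d = 106.2
Terminal payoffs (S − K): max(6.25, 0) = 6.25, max(-18.75, 0) = 0
Node 0 (S = 125): V_0 = e^(−0.01)·[0.8003·6.2500 + 0.1997·0.0000] = 4.9518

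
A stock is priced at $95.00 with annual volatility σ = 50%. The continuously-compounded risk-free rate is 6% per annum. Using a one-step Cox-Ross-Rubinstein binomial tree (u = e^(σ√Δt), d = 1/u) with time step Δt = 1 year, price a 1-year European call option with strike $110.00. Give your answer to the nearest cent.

$19.18

CRR parameters: u = e^(σ√Δt) = e^(0.5·√1) = 1.6487, d = 1/u = 0.6065
Per-period rate: rΔt = 0.06·1 = 0.06, so R = e^0.06 = 1.0618
Risk-neutral probability p = (e^0.06 − 0.6065)/(1.6487 − 0.6065) = 0.4553/1.0422 = 0.4369
Terminal stock prices: S_u = 156.6, S_d = 57.62
Terminal payoffs (S − K): max(46.63, 0) = 46.63, max(-52.38, 0) = 0
Node 0 (S = 95): V_0 = e^(−0.06)·[0.4369·46.6285 + 0.5631·0.0000] = 19.1845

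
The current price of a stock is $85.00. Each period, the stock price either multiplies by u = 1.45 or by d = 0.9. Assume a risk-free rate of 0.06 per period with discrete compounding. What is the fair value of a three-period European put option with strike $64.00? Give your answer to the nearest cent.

$0.61

Risk-neutral probability p = (1 + 0.06 − 0.9)/(1.45 − 0.9) = 0.1600/0.5500 = 0.2909
Terminal stock prices: S_uuu = 259.1, S_uud = 160.8, S_udd = 99.83, S_ddd = 61.97
Terminal payoffs (K − S): max(-195.1, 0) = 0, max(-96.84, 0) = 0, max(-35.83, 0) = 0, max(2.035, 0) = 2.035
Node uu (S = 178.7): V_uu = 1/1.06·[0.2909·0.0000 + 0.7091·0.0000] = 0.0000
Node ud (S = 110.9): V_ud = 1/1.06·[0.2909·0.0000 + 0.7091·0.0000] = 0.0000
Node dd (S = 68.85): V_dd = 1/1.06·[0.2909·0.0000 + 0.7091·2.0350] = 1.3613
Node u (S = 123.2): V_u = 1/1.06·[0.2909·0.0000 + 0.7091·0.0000] = 0.0000
Node d (S = 76.5): V_d = 1/1.06·[0.2909·0.0000 + 0.7091·1.3613] = 0.9107
Node 0 (S = 85): V_0 = 1/1.06·[0.2909·0.0000 + 0.7091·0.9107] = 0.6092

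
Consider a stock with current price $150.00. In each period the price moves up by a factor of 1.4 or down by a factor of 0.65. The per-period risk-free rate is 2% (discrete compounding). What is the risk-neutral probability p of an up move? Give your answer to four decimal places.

Risk-neutral probability p = (1 + 0.02 − 0.65)/(1.4 − 0.65) = 0.3700/0.7500 = 0.4933

p = 0.4933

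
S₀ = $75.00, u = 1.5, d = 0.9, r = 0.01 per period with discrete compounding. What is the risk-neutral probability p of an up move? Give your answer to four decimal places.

p = 0.1833

Risk-neutral probability p = (1 + 0.01 − 0.9)/(1.5 − 0.9) = 0.1100/0.6000 = 0.1833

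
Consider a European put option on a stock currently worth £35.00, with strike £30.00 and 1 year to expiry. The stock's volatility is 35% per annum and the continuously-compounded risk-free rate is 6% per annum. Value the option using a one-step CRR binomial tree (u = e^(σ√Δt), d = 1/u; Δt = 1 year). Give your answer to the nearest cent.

CRR parameters: u = e^(σ√Δt) = e^(0.35·√1) = 1.4191, d = 1/u = 0.7047
Per-period rate: rΔt = 0.06·1 = 0.06, so R = e^0.06 = 1.0618
Risk-neutral probability p = (e^0.06 − 0.7047)/(1.4191 − 0.7047) = 0.3571/0.7144 = 0.4999
Terminal stock prices: S_u = 49.67, S_d = 24.66
Terminal payoffs (K − S): max(-19.67, 0) = 0, max(5.336, 0) = 5.336
Node 0 (S = 35): V_0 = e^(−0.06)·[0.4999·0.0000 + 0.5001·5.3359] = 2.5129

£2.51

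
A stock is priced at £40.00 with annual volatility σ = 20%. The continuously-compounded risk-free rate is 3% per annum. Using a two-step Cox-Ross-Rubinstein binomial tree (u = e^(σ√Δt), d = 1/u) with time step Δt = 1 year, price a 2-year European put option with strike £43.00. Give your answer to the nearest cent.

CRR parameters: u = e^(σ√Δt) = e^(0.2·√1) = 1.2214, d = 1/u = 0.8187
Per-period rate: rΔt = 0.03·1 = 0.03, so R = e^0.03 = 1.0305
Risk-neutral probability p = (e^0.03 − 0.8187)/(1.2214 − 0.8187) = 0.2117/0.4027 = 0.5258
Terminal stock prices: S_uu = 59.67, S_ud = 40, S_dd = 26.81
Terminal payoffs (K − S): max(-16.67, 0) = 0, max(3, 0) = 3, max(16.19, 0) = 16.19
Node u (S = 48.86): V_u = e^(−0.03)·[0.5258·0.0000 + 0.4742·3.0000] = 1.3806
Node d (S = 32.75): V_d = e^(−0.03)·[0.5258·3.0000 + 0.4742·16.1872] = 8.9799
Node 0 (S = 40): V_0 = e^(−0.03)·[0.5258·1.3806 + 0.4742·8.9799] = 4.8369

£4.84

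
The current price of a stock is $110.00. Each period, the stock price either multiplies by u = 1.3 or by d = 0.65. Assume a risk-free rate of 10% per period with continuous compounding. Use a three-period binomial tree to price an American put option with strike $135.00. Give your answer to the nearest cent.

Risk-neutral probability p = (e^0.1 − 0.65)/(1.3 − 0.65) = 0.4552/0.6500 = 0.7003
Terminal stock prices: S_uuu = 241.7, S_uud = 120.8, S_udd = 60.42, S_ddd = 30.21
Terminal payoffs (K − S): max(-106.7, 0) = 0, max(14.16, 0) = 14.16, max(74.58, 0) = 74.58, max(104.8, 0) = 104.8
Node uu (S = 185.9): continuation = e^(−0.1)·[0.7003·0.0000 + 0.2997·14.1650] = 3.8417; exercise value = 0.0000 ≤ continuation, so V_uu = 3.8417
Node ud (S = 92.95): continuation = e^(−0.1)·[0.7003·14.1650 + 0.2997·74.5825] = 29.2031; exercise value = 42.0500 > continuation, so V_ud = 42.0500 (exercise)
Node dd (S = 46.48): continuation = e^(−0.1)·[0.7003·74.5825 + 0.2997·104.7912] = 75.6781; exercise value = 88.5250 > continuation, so V_dd = 88.5250 (exercise)
Node u (S = 143): continuation = e^(−0.1)·[0.7003·3.8417 + 0.2997·42.0500] = 13.8387; exercise value = 0.0000 ≤ continuation, so V_u = 13.8387
Node d (S = 71.5): continuation = e^(−0.1)·[0.7003·42.0500 + 0.2997·88.5250] = 50.6531; exercise value = 63.5000 > continuation, so V_d = 63.5000 (exercise)
Node 0 (S = 110): continuation = e^(−0.1)·[0.7003·13.8387 + 0.2997·63.5000] = 25.9906; exercise value = 25.0000 ≤ continuation, so V_0 = 25.9906

$25.99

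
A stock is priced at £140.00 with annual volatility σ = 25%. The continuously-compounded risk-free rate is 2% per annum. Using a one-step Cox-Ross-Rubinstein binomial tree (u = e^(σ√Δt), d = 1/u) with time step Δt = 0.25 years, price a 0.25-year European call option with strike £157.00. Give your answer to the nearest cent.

CRR parameters: u = e^(σ√Δt) = e^(0.25·√0.25) = 1.1331, d = 1/u = 0.8825
Per-period rate: rΔt = 0.02·0.25 = 0.005, so R = e^0.005 = 1.0050
Risk-neutral probability p = (e^0.005 − 0.8825)/(1.1331 − 0.8825) = 0.1225/0.2507 = 0.4888
Terminal stock prices: S_u = 158.6, S_d = 123.5
Terminal payoffs (S − K): max(1.641, 0) = 1.641, max(-33.45, 0) = 0
Node 0 (S = 140): V_0 = e^(−0.005)·[0.4888·1.6408 + 0.5112·0.0000] = 0.7980

£0.80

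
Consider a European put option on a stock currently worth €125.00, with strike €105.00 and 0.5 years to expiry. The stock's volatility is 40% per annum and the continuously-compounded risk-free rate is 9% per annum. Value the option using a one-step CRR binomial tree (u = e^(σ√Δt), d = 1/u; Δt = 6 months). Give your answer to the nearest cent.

CRR parameters: u = e^(σ√Δt) = e^(0.4·√0.5) = 1.3269, d = 1/u = 0.7536
Per-period rate: rΔt = 0.09·0.5 = 0.045, so R = e^0.045 = 1.0460
Risk-neutral probability p = (e^0.045 − 0.7536)/(1.3269 − 0.7536) = 0.2924/0.5733 = 0.5100
Terminal stock prices: S_u = 165.9, S_d = 94.2
Terminal payoffs (K − S): max(-60.86, 0) = 0, max(10.8, 0) = 10.8
Node 0 (S = 125): V_0 = e^(−0.045)·[0.5100·0.0000 + 0.4900·10.7952] = 5.0564

€5.06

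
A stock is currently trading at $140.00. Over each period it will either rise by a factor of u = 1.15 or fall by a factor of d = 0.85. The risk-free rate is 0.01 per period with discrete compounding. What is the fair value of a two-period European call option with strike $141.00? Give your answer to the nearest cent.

$12.31

Risk-neutral probability p = (1 + 0.01 − 0.85)/(1.15 − 0.85) = 0.1600/0.3000 = 0.5333
Terminal stock prices: S_uu = 185.1, S_ud = 136.8, S_dd = 101.1
Terminal payoffs (S − K): max(44.15, 0) = 44.15, max(-4.15, 0) = 0, max(-39.85, 0) = 0
Node u (S = 161): V_u = 1/1.01·[0.5333·44.1500 + 0.4667·0.0000] = 23.3135
Node d (S = 119): V_d = 1/1.01·[0.5333·0.0000 + 0.4667·0.0000] = 0.0000
Node 0 (S = 140): V_0 = 1/1.01·[0.5333·23.3135 + 0.4667·0.0000] = 12.3108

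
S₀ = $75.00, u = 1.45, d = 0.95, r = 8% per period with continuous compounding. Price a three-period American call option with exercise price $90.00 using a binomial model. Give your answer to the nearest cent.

$12.18

Risk-neutral probability p = (e^0.08 − 0.95)/(1.45 − 0.95) = 0.1333/0.5000 = 0.2666
Terminal stock prices: S_uuu = 228.6, S_uud = 149.8, S_udd = 98.15, S_ddd = 64.3
Terminal payoffs (S − K): max(138.6, 0) = 138.6, max(59.8, 0) = 59.8, max(8.147, 0) = 8.147, max(-25.7, 0) = 0
Node uu (S = 157.7): continuation = e^(−0.08)·[0.2666·138.6469 + 0.7334·59.8031] = 74.6070; exercise value = 67.6875 ≤ continuation, so V_uu = 74.6070
Node ud (S = 103.3): continuation = e^(−0.08)·[0.2666·59.8031 + 0.7334·8.1469] = 20.2320; exercise value = 13.3125 ≤ continuation, so V_ud = 20.2320
Node dd (S = 67.69): continuation = e^(−0.08)·[0.2666·8.1469 + 0.7334·0.0000] = 2.0048; exercise value = 0.0000 ≤ continuation, so V_dd = 2.0048
Node u (S = 108.8): continuation = e^(−0.08)·[0.2666·74.6070 + 0.7334·20.2320] = 32.0571; exercise value = 18.7500 ≤ continuation, so V_u = 32.0571
Node d (S = 71.25): continuation = e^(−0.08)·[0.2666·20.2320 + 0.7334·2.0048] = 6.3360; exercise value = 0.0000 ≤ continuation, so V_d = 6.3360
Node 0 (S = 75): continuation = e^(−0.08)·[0.2666·32.0571 + 0.7334·6.3360] = 12.1783; exercise value = 0.0000 ≤ continuation, so V_0 = 12.1783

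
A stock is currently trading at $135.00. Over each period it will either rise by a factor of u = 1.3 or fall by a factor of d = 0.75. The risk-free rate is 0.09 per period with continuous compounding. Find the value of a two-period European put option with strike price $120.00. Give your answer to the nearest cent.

$5.15

Risk-neutral probability p = (e^0.09 − 0.75)/(1.3 − 0.75) = 0.3442/0.5500 = 0.6258
Terminal stock prices: S_uu = 228.2, S_ud = 131.6, S_dd = 75.94
Terminal payoffs (K − S): max(-108.2, 0) = 0, max(-11.62, 0) = 0, max(44.06, 0) = 44.06
Node u (S = 175.5): V_u = e^(−0.09)·[0.6258·0.0000 + 0.3742·0.0000] = 0.0000
Node d (S = 101.2): V_d = e^(−0.09)·[0.6258·0.0000 + 0.3742·44.0625] = 15.0702
Node 0 (S = 135): V_0 = e^(−0.09)·[0.6258·0.0000 + 0.3742·15.0702] = 5.1543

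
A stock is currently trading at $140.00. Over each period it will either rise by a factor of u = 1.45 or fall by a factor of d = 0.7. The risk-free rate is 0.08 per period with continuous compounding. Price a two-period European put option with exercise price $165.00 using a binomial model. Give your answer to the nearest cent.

$29.39

Risk-neutral probability p = (e^0.08 − 0.7)/(1.45 − 0.7) = 0.3833/0.7500 = 0.5110
Terminal stock prices: S_uu = 294.4, S_ud = 142.1, S_dd = 68.6
Terminal payoffs (K − S): max(-129.4, 0) = 0, max(22.9, 0) = 22.9, max(96.4, 0) = 96.4
Node u (S = 203): V_u = e^(−0.08)·[0.5110·0.0000 + 0.4890·22.9000] = 10.3361
Node d (S = 98): V_d = e^(−0.08)·[0.5110·22.9000 + 0.4890·96.4000] = 54.3142
Node 0 (S = 140): V_0 = e^(−0.08)·[0.5110·10.3361 + 0.4890·54.3142] = 29.3913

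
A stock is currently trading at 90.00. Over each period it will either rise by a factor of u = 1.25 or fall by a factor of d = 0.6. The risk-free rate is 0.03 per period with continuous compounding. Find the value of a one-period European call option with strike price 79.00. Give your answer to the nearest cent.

Risk-neutral probability p = (e^0.03 − 0.6)/(1.25 − 0.6) = 0.4305/0.6500 = 0.6622
Terminal stock prices: S_u = 112.5, S_d = 54
Terminal payoffs (S − K): max(33.5, 0) = 33.5, max(-25, 0) = 0
Node 0 (S = 90): V_0 = e^(−0.03)·[0.6622·33.5000 + 0.3378·0.0000] = 21.5293

21.53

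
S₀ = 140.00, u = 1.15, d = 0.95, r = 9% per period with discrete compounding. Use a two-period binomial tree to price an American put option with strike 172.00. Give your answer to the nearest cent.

32.00

Risk-neutral probability p = (1 + 0.09 − 0.95)/(1.15 − 0.95) = 0.1400/0.2000 = 0.7000
Terminal stock prices: S_uu = 185.1, S_ud = 152.9, S_dd = 126.3
Terminal payoffs (K − S): max(-13.15, 0) = 0, max(19.05, 0) = 19.05, max(45.65, 0) = 45.65
Node u (S = 161): continuation = 1/1.09·[0.7000·0.0000 + 0.3000·19.0500] = 5.2431; exercise value = 11.0000 > continuation, so V_u = 11.0000 (exercise)
Node d (S = 133): continuation = 1/1.09·[0.7000·19.0500 + 0.3000·45.6500] = 24.7982; exercise value = 39.0000 > continuation, so V_d = 39.0000 (exercise)
Node 0 (S = 140): continuation = 1/1.09·[0.7000·11.0000 + 0.3000·39.0000] = 17.7982; exercise value = 32.0000 > continuation, so V_0 = 32.0000 (exercise)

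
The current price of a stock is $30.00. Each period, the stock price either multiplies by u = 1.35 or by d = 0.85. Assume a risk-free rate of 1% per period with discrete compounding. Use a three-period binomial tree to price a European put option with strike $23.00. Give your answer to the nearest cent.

$1.40

Risk-neutral probability p = (1 + 0.01 − 0.85)/(1.35 − 0.85) = 0.1600/0.5000 = 0.3200
Terminal stock prices: S_uuu = 73.81, S_uud = 46.47, S_udd = 29.26, S_ddd = 18.42
Terminal payoffs (K − S): max(-50.81, 0) = 0, max(-23.47, 0) = 0, max(-6.261, 0) = 0, max(4.576, 0) = 4.576
Node uu (S = 54.68): V_uu = 1/1.01·[0.3200·0.0000 + 0.6800·0.0000] = 0.0000
Node ud (S = 34.42): V_ud = 1/1.01·[0.3200·0.0000 + 0.6800·0.0000] = 0.0000
Node dd (S = 21.67): V_dd = 1/1.01·[0.3200·0.0000 + 0.6800·4.5763] = 3.0810
Node u (S = 40.5): V_u = 1/1.01·[0.3200·0.0000 + 0.6800·0.0000] = 0.0000
Node d (S = 25.5): V_d = 1/1.01·[0.3200·0.0000 + 0.6800·3.0810] = 2.0744
Node 0 (S = 30): V_0 = 1/1.01·[0.3200·0.0000 + 0.6800·2.0744] = 1.3966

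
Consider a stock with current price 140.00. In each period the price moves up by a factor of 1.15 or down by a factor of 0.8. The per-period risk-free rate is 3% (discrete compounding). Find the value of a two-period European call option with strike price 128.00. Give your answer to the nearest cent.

Risk-neutral probability p = (1 + 0.03 − 0.8)/(1.15 − 0.8) = 0.2300/0.3500 = 0.6571
Terminal stock prices: S_uu = 185.1, S_ud = 128.8, S_dd = 89.6
Terminal payoffs (S − K): max(57.15, 0) = 57.15, max(0.8, 0) = 0.8, max(-38.4, 0) = 0
Node u (S = 161): V_u = 1/1.03·[0.6571·57.1500 + 0.3429·0.8000] = 36.7282
Node d (S = 112): V_d = 1/1.03·[0.6571·0.8000 + 0.3429·0.0000] = 0.5104
Node 0 (S = 140): V_0 = 1/1.03·[0.6571·36.7282 + 0.3429·0.5104] = 23.6026

23.60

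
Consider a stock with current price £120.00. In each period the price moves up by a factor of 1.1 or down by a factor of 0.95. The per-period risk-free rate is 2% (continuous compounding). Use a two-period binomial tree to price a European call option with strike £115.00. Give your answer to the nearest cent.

£11.33

Risk-neutral probability p = (e^0.02 − 0.95)/(1.1 − 0.95) = 0.0702/0.1500 = 0.4680
Terminal stock prices: S_uu = 145.2, S_ud = 125.4, S_dd = 108.3
Terminal payoffs (S − K): max(30.2, 0) = 30.2, max(10.4, 0) = 10.4, max(-6.7, 0) = 0
Node u (S = 132): V_u = e^(−0.02)·[0.4680·30.2000 + 0.5320·10.4000] = 19.2772
Node d (S = 114): V_d = e^(−0.02)·[0.4680·10.4000 + 0.5320·0.0000] = 4.7709
Node 0 (S = 120): V_0 = e^(−0.02)·[0.4680·19.2772 + 0.5320·4.7709] = 11.3311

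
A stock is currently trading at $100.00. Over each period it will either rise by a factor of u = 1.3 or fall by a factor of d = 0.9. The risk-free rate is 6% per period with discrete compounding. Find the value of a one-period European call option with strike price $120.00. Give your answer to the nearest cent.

$3.77

Risk-neutral probability p = (1 + 0.06 − 0.9)/(1.3 − 0.9) = 0.1600/0.4000 = 0.4000
Terminal stock prices: S_u = 130, S_d = 90
Terminal payoffs (S − K): max(10, 0) = 10, max(-30, 0) = 0
Node 0 (S = 100): V_0 = 1/1.06·[0.4000·10.0000 + 0.6000·0.0000] = 3.7736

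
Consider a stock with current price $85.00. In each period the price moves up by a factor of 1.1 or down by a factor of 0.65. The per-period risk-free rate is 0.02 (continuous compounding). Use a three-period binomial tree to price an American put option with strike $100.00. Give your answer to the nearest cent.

$17.02

Risk-neutral probability p = (e^0.02 − 0.65)/(1.1 − 0.65) = 0.3702/0.4500 = 0.8227
Terminal stock prices: S_uuu = 113.1, S_uud = 66.85, S_udd = 39.5, S_ddd = 23.34
Terminal payoffs (K − S): max(-13.14, 0) = 0, max(33.15, 0) = 33.15, max(60.5, 0) = 60.5, max(76.66, 0) = 76.66
Node uu (S = 102.9): continuation = e^(−0.02)·[0.8227·0.0000 + 0.1773·33.1475] = 5.7617; exercise value = 0.0000 ≤ continuation, so V_uu = 5.7617
Node ud (S = 60.78): continuation = e^(−0.02)·[0.8227·33.1475 + 0.1773·60.4962] = 37.2449; exercise value = 39.2250 > continuation, so V_ud = 39.2250 (exercise)
Node dd (S = 35.91): continuation = e^(−0.02)·[0.8227·60.4962 + 0.1773·76.6569] = 62.1074; exercise value = 64.0875 > continuation, so V_dd = 64.0875 (exercise)
Node u (S = 93.5): continuation = e^(−0.02)·[0.8227·5.7617 + 0.1773·39.2250] = 11.4641; exercise value = 6.5000 ≤ continuation, so V_u = 11.4641
Node d (S = 55.25): continuation = e^(−0.02)·[0.8227·39.2250 + 0.1773·64.0875] = 42.7699; exercise value = 44.7500 > continuation, so V_d = 44.7500 (exercise)
Node 0 (S = 85): continuation = e^(−0.02)·[0.8227·11.4641 + 0.1773·44.7500] = 17.0228; exercise value = 15.0000 ≤ continuation, so V_0 = 17.0228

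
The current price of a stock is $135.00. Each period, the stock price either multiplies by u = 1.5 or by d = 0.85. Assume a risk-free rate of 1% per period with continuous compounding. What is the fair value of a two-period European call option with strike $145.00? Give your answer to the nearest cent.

Risk-neutral probability p = (e^0.01 − 0.85)/(1.5 − 0.85) = 0.1601/0.6500 = 0.2462
Terminal stock prices: S_uu = 303.8, S_ud = 172.1, S_dd = 97.54
Terminal payoffs (S − K): max(158.8, 0) = 158.8, max(27.12, 0) = 27.12, max(-47.46, 0) = 0
Node u (S = 202.5): V_u = e^(−0.01)·[0.2462·158.7500 + 0.7538·27.1250] = 58.9428
Node d (S = 114.8): V_d = e^(−0.01)·[0.2462·27.1250 + 0.7538·0.0000] = 6.6126
Node 0 (S = 135): V_0 = e^(−0.01)·[0.2462·58.9428 + 0.7538·6.6126] = 19.3039

$19.30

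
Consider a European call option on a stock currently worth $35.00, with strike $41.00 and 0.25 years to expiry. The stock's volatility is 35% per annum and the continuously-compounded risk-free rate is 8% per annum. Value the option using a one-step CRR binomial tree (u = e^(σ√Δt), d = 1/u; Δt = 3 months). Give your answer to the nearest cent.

CRR parameters: u = e^(σ√Δt) = e^(0.35·√0.25) = 1.1912, d = 1/u = 0.8395
Per-period rate: rΔt = 0.08·0.25 = 0.02, so R = e^0.02 = 1.0202
Risk-neutral probability p = (e^0.02 − 0.8395)/(1.1912 − 0.8395) = 0.1807/0.3518 = 0.5138
Terminal stock prices: S_u = 41.69, S_d = 29.38
Terminal payoffs (S − K): max(0.6936, 0) = 0.6936, max(-11.62, 0) = 0
Node 0 (S = 35): V_0 = e^(−0.02)·[0.5138·0.6936 + 0.4862·0.0000] = 0.3493

$0.35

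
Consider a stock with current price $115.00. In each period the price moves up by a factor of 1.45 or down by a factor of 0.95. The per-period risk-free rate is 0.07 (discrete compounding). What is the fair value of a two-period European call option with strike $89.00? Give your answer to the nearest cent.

Risk-neutral probability p = (1 + 0.07 − 0.95)/(1.45 − 0.95) = 0.1200/0.5000 = 0.2400
Terminal stock prices: S_uu = 241.8, S_ud = 158.4, S_dd = 103.8
Terminal payoffs (S − K): max(152.8, 0) = 152.8, max(69.41, 0) = 69.41, max(14.79, 0) = 14.79
Node u (S = 166.8): V_u = 1/1.07·[0.2400·152.7875 + 0.7600·69.4125] = 83.5724
Node d (S = 109.2): V_d = 1/1.07·[0.2400·69.4125 + 0.7600·14.7875] = 26.0724
Node 0 (S = 115): V_0 = 1/1.07·[0.2400·83.5724 + 0.7600·26.0724] = 37.2640

$37.26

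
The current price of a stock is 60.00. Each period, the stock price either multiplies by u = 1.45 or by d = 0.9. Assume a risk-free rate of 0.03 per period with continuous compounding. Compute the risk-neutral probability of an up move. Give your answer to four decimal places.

p = 0.2372

Risk-neutral probability p = (e^0.03 − 0.9)/(1.45 − 0.9) = 0.1305/0.5500 = 0.2372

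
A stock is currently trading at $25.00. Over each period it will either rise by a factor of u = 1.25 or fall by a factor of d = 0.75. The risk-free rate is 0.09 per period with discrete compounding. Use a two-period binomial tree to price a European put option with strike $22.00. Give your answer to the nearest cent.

$0.68

Risk-neutral probability p = (1 + 0.09 − 0.75)/(1.25 − 0.75) = 0.3400/0.5000 = 0.6800
Terminal stock prices: S_uu = 39.06, S_ud = 23.44, S_dd = 14.06
Terminal payoffs (K − S): max(-17.06, 0) = 0, max(-1.438, 0) = 0, max(7.938, 0) = 7.938
Node u (S = 31.25): V_u = 1/1.09·[0.6800·0.0000 + 0.3200·0.0000] = 0.0000
Node d (S = 18.75): V_d = 1/1.09·[0.6800·0.0000 + 0.3200·7.9375] = 2.3303
Node 0 (S = 25): V_0 = 1/1.09·[0.6800·0.0000 + 0.3200·2.3303] = 0.6841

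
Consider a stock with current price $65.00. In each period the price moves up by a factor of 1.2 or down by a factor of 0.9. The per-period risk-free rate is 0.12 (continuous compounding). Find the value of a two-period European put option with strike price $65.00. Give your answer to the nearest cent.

Risk-neutral probability p = (e^0.12 − 0.9)/(1.2 − 0.9) = 0.2275/0.3000 = 0.7583
Terminal stock prices: S_uu = 93.6, S_ud = 70.2, S_dd = 52.65
Terminal payoffs (K − S): max(-28.6, 0) = 0, max(-5.2, 0) = 0, max(12.35, 0) = 12.35
Node u (S = 78): V_u = e^(−0.12)·[0.7583·0.0000 + 0.2417·0.0000] = 0.0000
Node d (S = 58.5): V_d = e^(−0.12)·[0.7583·0.0000 + 0.2417·12.3500] = 2.6472
Node 0 (S = 65): V_0 = e^(−0.12)·[0.7583·0.0000 + 0.2417·2.6472] = 0.5674

$0.57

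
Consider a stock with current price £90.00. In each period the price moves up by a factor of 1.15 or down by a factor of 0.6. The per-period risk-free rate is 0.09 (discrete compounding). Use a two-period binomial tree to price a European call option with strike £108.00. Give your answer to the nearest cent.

Risk-neutral probability p = (1 + 0.09 − 0.6)/(1.15 − 0.6) = 0.4900/0.5500 = 0.8909
Terminal stock prices: S_uu = 119, S_ud = 62.1, S_dd = 32.4
Terminal payoffs (S − K): max(11.02, 0) = 11.02, max(-45.9, 0) = 0, max(-75.6, 0) = 0
Node u (S = 103.5): V_u = 1/1.09·[0.8909·11.0250 + 0.1091·0.0000] = 9.0113
Node d (S = 54): V_d = 1/1.09·[0.8909·0.0000 + 0.1091·0.0000] = 0.0000
Node 0 (S = 90): V_0 = 1/1.09·[0.8909·9.0113 + 0.1091·0.0000] = 7.3653

£7.37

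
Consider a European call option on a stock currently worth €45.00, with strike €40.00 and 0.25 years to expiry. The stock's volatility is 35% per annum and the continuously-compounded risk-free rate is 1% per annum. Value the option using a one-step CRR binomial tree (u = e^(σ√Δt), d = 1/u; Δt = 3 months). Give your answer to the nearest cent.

€6.29

CRR parameters: u = e^(σ√Δt) = e^(0.35·√0.25) = 1.1912, d = 1/u = 0.8395
Per-period rate: rΔt = 0.01·0.25 = 0.0025, so R = e^0.0025 = 1.0025
Risk-neutral probability p = (e^0.0025 − 0.8395)/(1.1912 − 0.8395) = 0.1630/0.3518 = 0.4635
Terminal stock prices: S_u = 53.61, S_d = 37.78
Terminal payoffs (S − K): max(13.61, 0) = 13.61, max(-2.224, 0) = 0
Node 0 (S = 45): V_0 = e^(−0.0025)·[0.4635·13.6061 + 0.5365·0.0000] = 6.2904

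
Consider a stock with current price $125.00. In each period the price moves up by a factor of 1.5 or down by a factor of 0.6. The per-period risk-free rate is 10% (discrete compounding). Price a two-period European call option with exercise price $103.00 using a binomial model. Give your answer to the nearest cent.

$49.34

Risk-neutral probability p = (1 + 0.1 − 0.6)/(1.5 − 0.6) = 0.5000/0.9000 = 0.5556
Terminal stock prices: S_uu = 281.2, S_ud = 112.5, S_dd = 45
Terminal payoffs (S − K): max(178.2, 0) = 178.2, max(9.5, 0) = 9.5, max(-58, 0) = 0
Node u (S = 187.5): V_u = 1/1.1·[0.5556·178.2500 + 0.4444·9.5000] = 93.8636
Node d (S = 75): V_d = 1/1.1·[0.5556·9.5000 + 0.4444·0.0000] = 4.7980
Node 0 (S = 125): V_0 = 1/1.1·[0.5556·93.8636 + 0.4444·4.7980] = 49.3445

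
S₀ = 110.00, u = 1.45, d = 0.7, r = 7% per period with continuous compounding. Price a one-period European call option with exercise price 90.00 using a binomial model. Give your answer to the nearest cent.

32.19

Risk-neutral probability p = (e^0.07 − 0.7)/(1.45 − 0.7) = 0.3725/0.7500 = 0.4967
Terminal stock prices: S_u = 159.5, S_d = 77
Terminal payoffs (S − K): max(69.5, 0) = 69.5, max(-13, 0) = 0
Node 0 (S = 110): V_0 = e^(−0.07)·[0.4967·69.5000 + 0.5033·0.0000] = 32.1854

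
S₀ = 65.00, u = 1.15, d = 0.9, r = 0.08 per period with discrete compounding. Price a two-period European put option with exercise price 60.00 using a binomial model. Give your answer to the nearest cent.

0.49

Risk-neutral probability p = (1 + 0.08 − 0.9)/(1.15 − 0.9) = 0.1800/0.2500 = 0.7200
Terminal stock prices: S_uu = 85.96, S_ud = 67.28, S_dd = 52.65
Terminal payoffs (K − S): max(-25.96, 0) = 0, max(-7.275, 0) = 0, max(7.35, 0) = 7.35
Node u (S = 74.75): V_u = 1/1.08·[0.7200·0.0000 + 0.2800·0.0000] = 0.0000
Node d (S = 58.5): V_d = 1/1.08·[0.7200·0.0000 + 0.2800·7.3500] = 1.9056
Node 0 (S = 65): V_0 = 1/1.08·[0.7200·0.0000 + 0.2800·1.9056] = 0.4940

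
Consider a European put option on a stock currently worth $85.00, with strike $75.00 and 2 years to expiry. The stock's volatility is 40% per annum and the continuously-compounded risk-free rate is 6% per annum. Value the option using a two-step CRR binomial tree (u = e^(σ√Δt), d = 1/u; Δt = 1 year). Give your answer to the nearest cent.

$8.94

CRR parameters: u = e^(σ√Δt) = e^(0.4·√1) = 1.4918, d = 1/u = 0.6703
Per-period rate: rΔt = 0.06·1 = 0.06, so R = e^0.06 = 1.0618
Risk-neutral probability p = (e^0.06 − 0.6703)/(1.4918 − 0.6703) = 0.3915/0.8215 = 0.4766
Terminal stock prices: S_uu = 189.2, S_ud = 85, S_dd = 38.19
Terminal payoffs (K − S): max(-114.2, 0) = 0, max(-10, 0) = 0, max(36.81, 0) = 36.81
Node u (S = 126.8): V_u = e^(−0.06)·[0.4766·0.0000 + 0.5234·0.0000] = 0.0000
Node d (S = 56.98): V_d = e^(−0.06)·[0.4766·0.0000 + 0.5234·36.8070] = 18.1434
Node 0 (S = 85): V_0 = e^(−0.06)·[0.4766·0.0000 + 0.5234·18.1434] = 8.9435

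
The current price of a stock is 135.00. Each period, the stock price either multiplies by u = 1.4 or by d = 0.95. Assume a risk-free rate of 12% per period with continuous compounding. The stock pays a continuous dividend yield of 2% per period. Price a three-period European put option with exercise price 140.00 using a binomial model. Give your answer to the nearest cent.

4.76

Per-period risk-free factor R = e^0.12 = 1.1275; dividend-adjusted growth = e^(0.12−0.02) = 1.1052.
Risk-neutral probability p = (1.1052 − 0.95)/(1.4 − 0.95) = 0.1552/0.4500 = 0.3448
Terminal stock prices: S_uuu = 370.4, S_uud = 251.4, S_udd = 170.6, S_ddd = 115.7
Terminal payoffs (K − S): max(-230.4, 0) = 0, max(-111.4, 0) = 0, max(-30.57, 0) = 0, max(24.25, 0) = 24.25
Node uu (S = 264.6): V_uu = e^(−0.12)·[0.3448·0.0000 + 0.6552·0.0000] = 0.0000
Node ud (S = 179.5): V_ud = e^(−0.12)·[0.3448·0.0000 + 0.6552·0.0000] = 0.0000
Node dd (S = 121.8): V_dd = e^(−0.12)·[0.3448·0.0000 + 0.6552·24.2544] = 14.0939
Node u (S = 189): V_u = e^(−0.12)·[0.3448·0.0000 + 0.6552·0.0000] = 0.0000
Node d (S = 128.2): V_d = e^(−0.12)·[0.3448·0.0000 + 0.6552·14.0939] = 8.1898
Node 0 (S = 135): V_0 = e^(−0.12)·[0.3448·0.0000 + 0.6552·8.1898] = 4.7590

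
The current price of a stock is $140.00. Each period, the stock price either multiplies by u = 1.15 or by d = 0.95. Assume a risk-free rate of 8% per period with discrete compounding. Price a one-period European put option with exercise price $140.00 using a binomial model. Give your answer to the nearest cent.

$2.27

Risk-neutral probability p = (1 + 0.08 − 0.95)/(1.15 − 0.95) = 0.1300/0.2000 = 0.6500
Terminal stock prices: S_u = 161, S_d = 133
Terminal payoffs (K − S): max(-21, 0) = 0, max(7, 0) = 7
Node 0 (S = 140): V_0 = 1/1.08·[0.6500·0.0000 + 0.3500·7.0000] = 2.2685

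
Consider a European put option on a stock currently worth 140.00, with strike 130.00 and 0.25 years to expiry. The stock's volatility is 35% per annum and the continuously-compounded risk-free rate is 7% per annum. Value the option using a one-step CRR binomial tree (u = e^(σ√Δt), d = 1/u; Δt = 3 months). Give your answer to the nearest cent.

6.05

CRR parameters: u = e^(σ√Δt) = e^(0.35·√0.25) = 1.1912, d = 1/u = 0.8395
Per-period rate: rΔt = 0.07·0.25 = 0.0175, so R = e^0.0175 = 1.0177
Risk-neutral probability p = (e^0.0175 − 0.8395)/(1.1912 − 0.8395) = 0.1782/0.3518 = 0.5065
Terminal stock prices: S_u = 166.8, S_d = 117.5
Terminal payoffs (K − S): max(-36.77, 0) = 0, max(12.48, 0) = 12.48
Node 0 (S = 140): V_0 = e^(−0.0175)·[0.5065·0.0000 + 0.4935·12.4760] = 6.0496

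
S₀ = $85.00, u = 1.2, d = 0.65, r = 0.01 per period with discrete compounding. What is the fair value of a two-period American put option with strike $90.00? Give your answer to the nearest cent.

$17.14

Risk-neutral probability p = (1 + 0.01 − 0.65)/(1.2 − 0.65) = 0.3600/0.5500 = 0.6545
Terminal stock prices: S_uu = 122.4, S_ud = 66.3, S_dd = 35.91
Terminal payoffs (K − S): max(-32.4, 0) = 0, max(23.7, 0) = 23.7, max(54.09, 0) = 54.09
Node u (S = 102): continuation = 1/1.01·[0.6545·0.0000 + 0.3455·23.7000] = 8.1062; exercise value = 0.0000 ≤ continuation, so V_u = 8.1062
Node d (S = 55.25): continuation = 1/1.01·[0.6545·23.7000 + 0.3455·54.0875] = 33.8589; exercise value = 34.7500 > continuation, so V_d = 34.7500 (exercise)
Node 0 (S = 85): continuation = 1/1.01·[0.6545·8.1062 + 0.3455·34.7500] = 17.1390; exercise value = 5.0000 ≤ continuation, so V_0 = 17.1390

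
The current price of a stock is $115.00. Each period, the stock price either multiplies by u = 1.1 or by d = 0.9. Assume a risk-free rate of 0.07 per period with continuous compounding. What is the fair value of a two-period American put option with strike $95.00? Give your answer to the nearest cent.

$0.03

Risk-neutral probability p = (e^0.07 − 0.9)/(1.1 − 0.9) = 0.1725/0.2000 = 0.8625
Terminal stock prices: S_uu = 139.2, S_ud = 113.9, S_dd = 93.15
Terminal payoffs (K − S): max(-44.15, 0) = 0, max(-18.85, 0) = 0, max(1.85, 0) = 1.85
Node u (S = 126.5): continuation = e^(−0.07)·[0.8625·0.0000 + 0.1375·0.0000] = 0.0000; exercise value = 0.0000 ≤ continuation, so V_u = 0.0000
Node d (S = 103.5): continuation = e^(−0.07)·[0.8625·0.0000 + 0.1375·1.8500] = 0.2371; exercise value = 0.0000 ≤ continuation, so V_d = 0.2371
Node 0 (S = 115): continuation = e^(−0.07)·[0.8625·0.0000 + 0.1375·0.2371] = 0.0304; exercise value = 0.0000 ≤ continuation, so V_0 = 0.0304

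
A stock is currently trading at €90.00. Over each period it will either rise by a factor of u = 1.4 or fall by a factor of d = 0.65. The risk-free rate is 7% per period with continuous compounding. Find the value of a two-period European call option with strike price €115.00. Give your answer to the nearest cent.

€16.94

Risk-neutral probability p = (e^0.07 − 0.65)/(1.4 − 0.65) = 0.4225/0.7500 = 0.5633
Terminal stock prices: S_uu = 176.4, S_ud = 81.9, S_dd = 38.03
Terminal payoffs (S − K): max(61.4, 0) = 61.4, max(-33.1, 0) = 0, max(-76.97, 0) = 0
Node u (S = 126): V_u = e^(−0.07)·[0.5633·61.4000 + 0.4367·0.0000] = 32.2509
Node d (S = 58.5): V_d = e^(−0.07)·[0.5633·0.0000 + 0.4367·0.0000] = 0.0000
Node 0 (S = 90): V_0 = e^(−0.07)·[0.5633·32.2509 + 0.4367·0.0000] = 16.9401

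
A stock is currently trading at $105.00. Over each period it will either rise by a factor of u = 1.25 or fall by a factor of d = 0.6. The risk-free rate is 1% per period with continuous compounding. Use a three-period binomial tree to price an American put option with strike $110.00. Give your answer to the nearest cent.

$25.96

Risk-neutral probability p = (e^0.01 − 0.6)/(1.25 − 0.6) = 0.4101/0.6500 = 0.6308
Terminal stock prices: S_uuu = 205.1, S_uud = 98.44, S_udd = 47.25, S_ddd = 22.68
Terminal payoffs (K − S): max(-95.08, 0) = 0, max(11.56, 0) = 11.56, max(62.75, 0) = 62.75, max(87.32, 0) = 87.32
Node uu (S = 164.1): continuation = e^(−0.01)·[0.6308·0.0000 + 0.3692·11.5625] = 4.2259; exercise value = 0.0000 ≤ continuation, so V_uu = 4.2259
Node ud (S = 78.75): continuation = e^(−0.01)·[0.6308·11.5625 + 0.3692·62.7500] = 30.1555; exercise value = 31.2500 > continuation, so V_ud = 31.2500 (exercise)
Node dd (S = 37.8): continuation = e^(−0.01)·[0.6308·62.7500 + 0.3692·87.3200] = 71.1055; exercise value = 72.2000 > continuation, so V_dd = 72.2000 (exercise)
Node u (S = 131.2): continuation = e^(−0.01)·[0.6308·4.2259 + 0.3692·31.2500] = 14.0606; exercise value = 0.0000 ≤ continuation, so V_u = 14.0606
Node d (S = 63): continuation = e^(−0.01)·[0.6308·31.2500 + 0.3692·72.2000] = 45.9055; exercise value = 47.0000 > continuation, so V_d = 47.0000 (exercise)
Node 0 (S = 105): continuation = e^(−0.01)·[0.6308·14.0606 + 0.3692·47.0000] = 25.9594; exercise value = 5.0000 ≤ continuation, so V_0 = 25.9594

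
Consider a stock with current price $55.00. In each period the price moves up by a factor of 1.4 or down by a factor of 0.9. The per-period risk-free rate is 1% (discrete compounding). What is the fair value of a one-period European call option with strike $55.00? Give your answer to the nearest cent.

$4.79

Risk-neutral probability p = (1 + 0.01 − 0.9)/(1.4 − 0.9) = 0.1100/0.5000 = 0.2200
Terminal stock prices: S_u = 77, S_d = 49.5
Terminal payoffs (S − K): max(22, 0) = 22, max(-5.5, 0) = 0
Node 0 (S = 55): V_0 = 1/1.01·[0.2200·22.0000 + 0.7800·0.0000] = 4.7921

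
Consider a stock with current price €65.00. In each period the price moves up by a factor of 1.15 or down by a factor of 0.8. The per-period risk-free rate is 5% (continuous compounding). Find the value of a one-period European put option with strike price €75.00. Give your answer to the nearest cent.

€6.34

Risk-neutral probability p = (e^0.05 − 0.8)/(1.15 − 0.8) = 0.2513/0.3500 = 0.7179
Terminal stock prices: S_u = 74.75, S_d = 52
Terminal payoffs (K − S): max(0.25, 0) = 0.25, max(23, 0) = 23
Node 0 (S = 65): V_0 = e^(−0.05)·[0.7179·0.2500 + 0.2821·23.0000] = 6.3422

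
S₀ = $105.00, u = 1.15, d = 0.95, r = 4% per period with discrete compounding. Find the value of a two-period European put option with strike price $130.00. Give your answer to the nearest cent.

Risk-neutral probability p = (1 + 0.04 − 0.95)/(1.15 − 0.95) = 0.0900/0.2000 = 0.4500
Terminal stock prices: S_uu = 138.9, S_ud = 114.7, S_dd = 94.76
Terminal payoffs (K − S): max(-8.862, 0) = 0, max(15.29, 0) = 15.29, max(35.24, 0) = 35.24
Node u (S = 120.7): V_u = 1/1.04·[0.4500·0.0000 + 0.5500·15.2875] = 8.0847
Node d (S = 99.75): V_d = 1/1.04·[0.4500·15.2875 + 0.5500·35.2375] = 25.2500
Node 0 (S = 105): V_0 = 1/1.04·[0.4500·8.0847 + 0.5500·25.2500] = 16.8516

$16.85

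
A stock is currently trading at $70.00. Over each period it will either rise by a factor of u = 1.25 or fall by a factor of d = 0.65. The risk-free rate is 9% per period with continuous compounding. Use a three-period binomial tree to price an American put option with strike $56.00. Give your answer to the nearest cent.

Risk-neutral probability p = (e^0.09 − 0.65)/(1.25 − 0.65) = 0.4442/0.6000 = 0.7403
Terminal stock prices: S_uuu = 136.7, S_uud = 71.09, S_udd = 36.97, S_ddd = 19.22
Terminal payoffs (K − S): max(-80.72, 0) = 0, max(-15.09, 0) = 0, max(19.03, 0) = 19.03, max(36.78, 0) = 36.78
Node uu (S = 109.4): continuation = e^(−0.09)·[0.7403·0.0000 + 0.2597·0.0000] = 0.0000; exercise value = 0.0000 ≤ continuation, so V_uu = 0.0000
Node ud (S = 56.88): continuation = e^(−0.09)·[0.7403·0.0000 + 0.2597·19.0312] = 4.5172; exercise value = 0.0000 ≤ continuation, so V_ud = 4.5172
Node dd (S = 29.58): continuation = e^(−0.09)·[0.7403·19.0312 + 0.2597·36.7763] = 21.6051; exercise value = 26.4250 > continuation, so V_dd = 26.4250 (exercise)
Node u (S = 87.5): continuation = e^(−0.09)·[0.7403·0.0000 + 0.2597·4.5172] = 1.0722; exercise value = 0.0000 ≤ continuation, so V_u = 1.0722
Node d (S = 45.5): continuation = e^(−0.09)·[0.7403·4.5172 + 0.2597·26.4250] = 9.3284; exercise value = 10.5000 > continuation, so V_d = 10.5000 (exercise)
Node 0 (S = 70): continuation = e^(−0.09)·[0.7403·1.0722 + 0.2597·10.5000] = 3.2177; exercise value = 0.0000 ≤ continuation, so V_0 = 3.2177

$3.22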